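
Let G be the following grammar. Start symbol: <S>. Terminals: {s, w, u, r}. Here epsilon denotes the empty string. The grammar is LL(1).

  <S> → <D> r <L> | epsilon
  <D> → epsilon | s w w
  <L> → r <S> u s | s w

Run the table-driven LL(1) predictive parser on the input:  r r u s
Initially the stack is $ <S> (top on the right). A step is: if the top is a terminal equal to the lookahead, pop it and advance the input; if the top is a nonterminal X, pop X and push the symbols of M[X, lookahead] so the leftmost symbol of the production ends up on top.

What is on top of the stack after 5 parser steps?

<S>

     Stack        Input      Action
  1  $ <S>        r r u s $  expand <S> → <D> r <L>
  2  $ <L> r <D>  r r u s $  expand <D> → epsilon
  3  $ <L> r      r r u s $  match r
  4  $ <L>        r u s $    expand <L> → r <S> u s
  5  $ s u <S> r  r u s $    match r
Stack after step 5: $ s u <S> (top = <S>).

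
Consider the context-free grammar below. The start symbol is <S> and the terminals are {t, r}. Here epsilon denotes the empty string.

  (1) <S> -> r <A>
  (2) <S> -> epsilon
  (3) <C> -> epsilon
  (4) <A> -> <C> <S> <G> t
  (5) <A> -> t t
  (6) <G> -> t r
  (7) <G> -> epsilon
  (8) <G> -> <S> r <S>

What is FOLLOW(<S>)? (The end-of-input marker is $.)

{$, r, t}

FIRST(<S>): from <S>->r <A> we get {r}; from <S>->epsilon we get {epsilon}. So FIRST(<S>) = {epsilon, r}.
FIRST(<C>): from <C>->epsilon we get {epsilon}. So FIRST(<C>) = {epsilon}.
FIRST(<G>): from <G>->t r we get {t}; from <G>->epsilon we get {epsilon}; from <G>-><S> r <S> we get {r}. So FIRST(<G>) = {epsilon, r, t}.
FIRST(<A>): from <A>-><C> <S> <G> t we get {r, t}; from <A>->t t we get {t}. So FIRST(<A>) = {r, t}.
FOLLOW(<S>) includes $ since <S> is the start symbol.
FOLLOW(<C>): in <A>-><C> <S> <G> t, <C> is followed by <S> <G> t with FIRST {r, t}. Thus FOLLOW(<C>) = {r, t}.
FOLLOW(<G>): in <A>-><C> <S> <G> t, <G> is followed by t with FIRST {t}. Thus FOLLOW(<G>) = {t}.
FOLLOW(<S>): in <A>-><C> <S> <G> t, <S> is followed by <G> t with FIRST {r, t}; in <G>-><S> r <S> (occurrence 1), <S> is followed by r <S> with FIRST {r}; in <G>-><S> r <S> (occurrence 2), the suffix after <S> is empty, so FOLLOW(<S>) ⊇ FOLLOW(<G>) = {t}. Thus FOLLOW(<S>) = {$, r, t}.
FOLLOW(<A>): in <S>->r <A>, the suffix after <A> is empty, so FOLLOW(<A>) ⊇ FOLLOW(<S>) = {$, r, t}. Thus FOLLOW(<A>) = {$, r, t}.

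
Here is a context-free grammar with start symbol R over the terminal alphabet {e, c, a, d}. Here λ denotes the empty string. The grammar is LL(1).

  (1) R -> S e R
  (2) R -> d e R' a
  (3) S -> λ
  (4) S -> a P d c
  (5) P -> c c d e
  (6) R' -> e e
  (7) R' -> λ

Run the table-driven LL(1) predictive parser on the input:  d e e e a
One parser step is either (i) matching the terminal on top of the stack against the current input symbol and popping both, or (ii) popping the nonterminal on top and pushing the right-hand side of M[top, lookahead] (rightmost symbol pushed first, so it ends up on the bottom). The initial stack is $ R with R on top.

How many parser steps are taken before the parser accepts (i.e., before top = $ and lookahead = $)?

7

step 1: stack=$ R  input=d e e e a $  — expand R -> d e R' a
step 2: stack=$ a R' e d  input=d e e e a $  — match d
step 3: stack=$ a R' e  input=e e e a $  — match e
step 4: stack=$ a R'  input=e e a $  — expand R' -> e e
step 5: stack=$ a e e  input=e e a $  — match e
step 6: stack=$ a e  input=e a $  — match e
step 7: stack=$ a  input=a $  — match a
Accept reached after 7 steps.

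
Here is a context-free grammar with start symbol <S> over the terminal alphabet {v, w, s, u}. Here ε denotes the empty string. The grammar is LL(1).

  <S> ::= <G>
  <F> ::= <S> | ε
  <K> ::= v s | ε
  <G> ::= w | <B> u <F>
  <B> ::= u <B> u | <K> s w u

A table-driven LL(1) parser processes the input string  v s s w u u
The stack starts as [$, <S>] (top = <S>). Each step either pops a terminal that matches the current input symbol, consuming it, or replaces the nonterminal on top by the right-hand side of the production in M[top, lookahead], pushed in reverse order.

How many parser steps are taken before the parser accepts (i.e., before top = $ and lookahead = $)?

step 1: stack=$ <S>  input=v s s w u u $  — expand <S> ::= <G>
step 2: stack=$ <G>  input=v s s w u u $  — expand <G> ::= <B> u <F>
step 3: stack=$ <F> u <B>  input=v s s w u u $  — expand <B> ::= <K> s w u
step 4: stack=$ <F> u u w s <K>  input=v s s w u u $  — expand <K> ::= v s
step 5: stack=$ <F> u u w s s v  input=v s s w u u $  — match v
step 6: stack=$ <F> u u w s s  input=s s w u u $  — match s
step 7: stack=$ <F> u u w s  input=s w u u $  — match s
step 8: stack=$ <F> u u w  input=w u u $  — match w
step 9: stack=$ <F> u u  input=u u $  — match u
step 10: stack=$ <F> u  input=u $  — match u
step 11: stack=$ <F>  input=$  — expand <F> ::= ε
Accept reached after 11 steps.

11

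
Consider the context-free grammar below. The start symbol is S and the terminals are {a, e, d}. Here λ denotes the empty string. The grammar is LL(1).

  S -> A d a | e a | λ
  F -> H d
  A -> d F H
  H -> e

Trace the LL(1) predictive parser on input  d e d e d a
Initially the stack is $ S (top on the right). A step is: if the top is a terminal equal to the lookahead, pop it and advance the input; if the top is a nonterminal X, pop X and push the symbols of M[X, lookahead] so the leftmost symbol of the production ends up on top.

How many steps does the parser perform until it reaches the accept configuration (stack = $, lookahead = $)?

11

step 1: stack=$ S  input=d e d e d a $  — expand S -> A d a
step 2: stack=$ a d A  input=d e d e d a $  — expand A -> d F H
step 3: stack=$ a d H F d  input=d e d e d a $  — match d
step 4: stack=$ a d H F  input=e d e d a $  — expand F -> H d
step 5: stack=$ a d H d H  input=e d e d a $  — expand H -> e
step 6: stack=$ a d H d e  input=e d e d a $  — match e
step 7: stack=$ a d H d  input=d e d a $  — match d
step 8: stack=$ a d H  input=e d a $  — expand H -> e
step 9: stack=$ a d e  input=e d a $  — match e
step 10: stack=$ a d  input=d a $  — match d
step 11: stack=$ a  input=a $  — match a
Accept reached after 11 steps.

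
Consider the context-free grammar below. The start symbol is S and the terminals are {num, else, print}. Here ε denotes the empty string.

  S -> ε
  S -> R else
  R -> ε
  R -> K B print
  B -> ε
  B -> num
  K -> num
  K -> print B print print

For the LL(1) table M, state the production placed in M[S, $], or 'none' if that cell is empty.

S -> ε

FIRST(B) = {ε, num}
FIRST(K) = {num, print}
FIRST(R) = {ε, num, print}  (via K B print)
FIRST(S) = {ε, else, num, print}  (via R else)
FOLLOW(S) includes $ since S is the start symbol.
FOLLOW(S): S appears on no right-hand side. Thus FOLLOW(S) = {$}.
For S -> ε: FIRST(ε) = {ε}, so it goes in M[S, t] for t ∈ {}; since ε ∈ FIRST, also for every t ∈ FOLLOW(S) = {$}.
For S -> R else: FIRST(R else) = {else, num, print}, so it goes in M[S, t] for t ∈ {else, num, print}.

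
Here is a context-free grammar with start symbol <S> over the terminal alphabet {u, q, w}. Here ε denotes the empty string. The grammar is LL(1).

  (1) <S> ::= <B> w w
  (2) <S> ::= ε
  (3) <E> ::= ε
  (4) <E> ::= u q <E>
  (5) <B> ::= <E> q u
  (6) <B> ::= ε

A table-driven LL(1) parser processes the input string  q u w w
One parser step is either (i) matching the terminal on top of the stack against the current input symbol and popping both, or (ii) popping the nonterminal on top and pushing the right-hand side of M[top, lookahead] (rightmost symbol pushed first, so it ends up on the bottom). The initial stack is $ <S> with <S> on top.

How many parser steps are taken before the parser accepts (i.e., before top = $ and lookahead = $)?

7

     Stack          Input      Action
  1  $ <S>          q u w w $  expand <S> ::= <B> w w
  2  $ w w <B>      q u w w $  expand <B> ::= <E> q u
  3  $ w w u q <E>  q u w w $  expand <E> ::= ε
  4  $ w w u q      q u w w $  match q
  5  $ w w u        u w w $    match u
  6  $ w w          w w $      match w
  7  $ w            w $        match w
Accept reached after 7 steps.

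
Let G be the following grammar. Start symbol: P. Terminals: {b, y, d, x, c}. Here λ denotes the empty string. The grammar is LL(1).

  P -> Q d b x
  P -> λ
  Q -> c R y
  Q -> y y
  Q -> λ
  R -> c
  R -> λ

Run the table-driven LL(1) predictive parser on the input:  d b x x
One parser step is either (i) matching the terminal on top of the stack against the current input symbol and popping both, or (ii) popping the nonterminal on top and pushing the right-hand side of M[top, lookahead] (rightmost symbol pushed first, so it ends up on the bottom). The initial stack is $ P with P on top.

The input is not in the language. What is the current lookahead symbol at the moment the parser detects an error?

step 1: stack=$ P  input=d b x x $  — expand P -> Q d b x
step 2: stack=$ x b d Q  input=d b x x $  — expand Q -> λ
step 3: stack=$ x b d  input=d b x x $  — match d
step 4: stack=$ x b  input=b x x $  — match b
step 5: stack=$ x  input=x x $  — match x
step 6: stack=$  input=x $  — error: stack empty but input remains

x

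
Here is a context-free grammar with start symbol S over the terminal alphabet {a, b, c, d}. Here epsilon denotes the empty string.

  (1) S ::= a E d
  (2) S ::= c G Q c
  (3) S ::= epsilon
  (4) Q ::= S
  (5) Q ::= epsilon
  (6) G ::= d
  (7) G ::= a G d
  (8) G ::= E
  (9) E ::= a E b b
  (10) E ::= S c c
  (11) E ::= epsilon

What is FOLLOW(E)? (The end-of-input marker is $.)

{a, b, c, d}

FIRST(S) = {epsilon, a, c}
FIRST(Q) = {epsilon, a, c}  (via S)
FIRST(E) = {epsilon, a, c}  (via S c c)
FIRST(G) = {epsilon, a, c, d}  (via E)
FOLLOW(S) includes $ since S is the start symbol.
FOLLOW(Q): in S::=c G Q c, Q is followed by c with FIRST {c}. Thus FOLLOW(Q) = {c}.
FOLLOW(S): in Q::=S, the suffix after S is empty, so FOLLOW(S) ⊇ FOLLOW(Q) = {c}; in E::=S c c, S is followed by c c with FIRST {c}. Thus FOLLOW(S) = {$, c}.
FOLLOW(G): in S::=c G Q c, G is followed by Q c with FIRST {a, c}; in G::=a G d, G is followed by d with FIRST {d}. Thus FOLLOW(G) = {a, c, d}.
FOLLOW(E): in S::=a E d, E is followed by d with FIRST {d}; in G::=E, the suffix after E is empty, so FOLLOW(E) ⊇ FOLLOW(G) = {a, c, d}; in E::=a E b b, E is followed by b b with FIRST {b}. Thus FOLLOW(E) = {a, b, c, d}.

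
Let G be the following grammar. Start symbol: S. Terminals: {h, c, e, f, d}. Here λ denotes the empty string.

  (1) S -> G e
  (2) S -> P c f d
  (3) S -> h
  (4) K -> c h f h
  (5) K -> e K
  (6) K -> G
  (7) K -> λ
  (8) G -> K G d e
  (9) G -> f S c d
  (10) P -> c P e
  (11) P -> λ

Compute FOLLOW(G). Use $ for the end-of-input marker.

FIRST(P): from P->c P e we get {c}; from P->λ we get {λ}. So FIRST(P) = {λ, c}.
FIRST(S): from S->G e we get {c, e, f}; from S->P c f d we get {c}; from S->h we get {h}. So FIRST(S) = {c, e, f, h}.
FIRST(K): from K->c h f h we get {c}; from K->e K we get {e}; from K->G we get {c, e, f}; from K->λ we get {λ}. So FIRST(K) = {λ, c, e, f}.
FIRST(G): from G->K G d e we get {c, e, f}; from G->f S c d we get {f}. So FIRST(G) = {c, e, f}.
FOLLOW(S) includes $ since S is the start symbol.
FOLLOW(S): in G->f S c d, S is followed by c d with FIRST {c}. Thus FOLLOW(S) = {$, c}.
FOLLOW(K): in K->e K, the suffix after K is empty (adds nothing new); in G->K G d e, K is followed by G d e with FIRST {c, e, f}. Thus FOLLOW(K) = {c, e, f}.
FOLLOW(G): in S->G e, G is followed by e with FIRST {e}; in K->G, the suffix after G is empty, so FOLLOW(G) ⊇ FOLLOW(K) = {c, e, f}; in G->K G d e, G is followed by d e with FIRST {d}. Thus FOLLOW(G) = {c, d, e, f}.
FOLLOW(P): in S->P c f d, P is followed by c f d with FIRST {c}; in P->c P e, P is followed by e with FIRST {e}. Thus FOLLOW(P) = {c, e}.

{c, d, e, f}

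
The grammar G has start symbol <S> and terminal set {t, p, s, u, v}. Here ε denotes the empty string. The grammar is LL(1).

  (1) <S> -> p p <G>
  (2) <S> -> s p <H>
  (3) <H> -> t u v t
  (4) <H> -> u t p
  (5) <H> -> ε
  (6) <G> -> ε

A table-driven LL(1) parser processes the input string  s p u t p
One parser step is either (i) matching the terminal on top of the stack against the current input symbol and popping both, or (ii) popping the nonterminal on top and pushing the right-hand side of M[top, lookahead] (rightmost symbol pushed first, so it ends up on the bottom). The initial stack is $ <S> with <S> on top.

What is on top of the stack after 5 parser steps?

t

     Stack      Input        Action
  1  $ <S>      s p u t p $  expand <S> -> s p <H>
  2  $ <H> p s  s p u t p $  match s
  3  $ <H> p    p u t p $    match p
  4  $ <H>      u t p $      expand <H> -> u t p
  5  $ p t u    u t p $      match u
Stack after step 5: $ p t (top = t).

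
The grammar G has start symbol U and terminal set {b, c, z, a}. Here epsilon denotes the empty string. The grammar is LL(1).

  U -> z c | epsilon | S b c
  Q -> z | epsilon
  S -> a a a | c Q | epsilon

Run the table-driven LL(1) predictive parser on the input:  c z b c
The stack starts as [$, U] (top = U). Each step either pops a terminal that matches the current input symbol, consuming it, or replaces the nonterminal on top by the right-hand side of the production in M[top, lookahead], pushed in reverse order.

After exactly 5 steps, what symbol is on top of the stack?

b

step 1: stack=$ U  input=c z b c $  — expand U -> S b c
step 2: stack=$ c b S  input=c z b c $  — expand S -> c Q
step 3: stack=$ c b Q c  input=c z b c $  — match c
step 4: stack=$ c b Q  input=z b c $  — expand Q -> z
step 5: stack=$ c b z  input=z b c $  — match z
Stack after step 5: $ c b (top = b).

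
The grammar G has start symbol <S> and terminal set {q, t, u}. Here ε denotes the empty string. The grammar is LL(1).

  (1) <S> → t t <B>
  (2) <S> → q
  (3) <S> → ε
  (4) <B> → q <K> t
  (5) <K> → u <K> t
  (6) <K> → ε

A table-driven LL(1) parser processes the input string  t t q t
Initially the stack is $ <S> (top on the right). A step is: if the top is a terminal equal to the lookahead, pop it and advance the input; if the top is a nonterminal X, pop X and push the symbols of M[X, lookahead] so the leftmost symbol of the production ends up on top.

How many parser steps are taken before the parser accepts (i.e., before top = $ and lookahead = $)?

7

step 1: stack=$ <S>  input=t t q t $  — expand <S> → t t <B>
step 2: stack=$ <B> t t  input=t t q t $  — match t
step 3: stack=$ <B> t  input=t q t $  — match t
step 4: stack=$ <B>  input=q t $  — expand <B> → q <K> t
step 5: stack=$ t <K> q  input=q t $  — match q
step 6: stack=$ t <K>  input=t $  — expand <K> → ε
step 7: stack=$ t  input=t $  — match t
Accept reached after 7 steps.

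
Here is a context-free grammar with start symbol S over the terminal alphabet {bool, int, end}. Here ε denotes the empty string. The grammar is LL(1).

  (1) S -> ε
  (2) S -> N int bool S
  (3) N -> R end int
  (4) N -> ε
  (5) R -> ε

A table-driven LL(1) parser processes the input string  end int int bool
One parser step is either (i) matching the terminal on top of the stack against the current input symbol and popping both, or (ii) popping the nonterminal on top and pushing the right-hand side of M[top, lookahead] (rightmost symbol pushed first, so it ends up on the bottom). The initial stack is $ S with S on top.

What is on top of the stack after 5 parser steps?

step 1: stack=$ S  input=end int int bool $  — expand S -> N int bool S
step 2: stack=$ S bool int N  input=end int int bool $  — expand N -> R end int
step 3: stack=$ S bool int int end R  input=end int int bool $  — expand R -> ε
step 4: stack=$ S bool int int end  input=end int int bool $  — match end
step 5: stack=$ S bool int int  input=int int bool $  — match int
Stack after step 5: $ S bool int (top = int).

int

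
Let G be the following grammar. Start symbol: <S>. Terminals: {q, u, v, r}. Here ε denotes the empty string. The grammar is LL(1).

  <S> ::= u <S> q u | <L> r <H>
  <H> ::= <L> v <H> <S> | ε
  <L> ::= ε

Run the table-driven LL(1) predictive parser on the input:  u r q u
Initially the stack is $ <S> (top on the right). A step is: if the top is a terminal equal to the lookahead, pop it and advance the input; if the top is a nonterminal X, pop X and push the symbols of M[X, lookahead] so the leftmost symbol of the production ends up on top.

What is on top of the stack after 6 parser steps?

q

step 1: stack=$ <S>  input=u r q u $  — expand <S> ::= u <S> q u
step 2: stack=$ u q <S> u  input=u r q u $  — match u
step 3: stack=$ u q <S>  input=r q u $  — expand <S> ::= <L> r <H>
step 4: stack=$ u q <H> r <L>  input=r q u $  — expand <L> ::= ε
step 5: stack=$ u q <H> r  input=r q u $  — match r
step 6: stack=$ u q <H>  input=q u $  — expand <H> ::= ε
Stack after step 6: $ u q (top = q).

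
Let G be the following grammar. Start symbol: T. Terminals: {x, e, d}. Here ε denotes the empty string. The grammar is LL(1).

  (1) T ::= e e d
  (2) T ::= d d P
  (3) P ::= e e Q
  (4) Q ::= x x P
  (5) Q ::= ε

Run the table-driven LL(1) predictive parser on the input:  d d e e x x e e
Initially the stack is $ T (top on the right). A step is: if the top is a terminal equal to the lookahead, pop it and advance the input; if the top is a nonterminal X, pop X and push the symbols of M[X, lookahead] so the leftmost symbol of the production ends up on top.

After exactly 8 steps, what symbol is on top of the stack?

x

     Stack    Input              Action
  1  $ T      d d e e x x e e $  expand T ::= d d P
  2  $ P d d  d d e e x x e e $  match d
  3  $ P d    d e e x x e e $    match d
  4  $ P      e e x x e e $      expand P ::= e e Q
  5  $ Q e e  e e x x e e $      match e
  6  $ Q e    e x x e e $        match e
  7  $ Q      x x e e $          expand Q ::= x x P
  8  $ P x x  x x e e $          match x
Stack after step 8: $ P x (top = x).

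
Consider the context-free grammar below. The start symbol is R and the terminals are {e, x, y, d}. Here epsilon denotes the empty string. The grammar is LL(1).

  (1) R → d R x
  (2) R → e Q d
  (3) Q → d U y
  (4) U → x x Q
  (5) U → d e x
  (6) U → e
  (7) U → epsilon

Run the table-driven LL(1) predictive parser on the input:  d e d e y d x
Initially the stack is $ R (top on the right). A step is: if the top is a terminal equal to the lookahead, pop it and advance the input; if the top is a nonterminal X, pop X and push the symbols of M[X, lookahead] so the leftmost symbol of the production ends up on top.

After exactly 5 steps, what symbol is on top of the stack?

d

     Stack      Input            Action
  1  $ R        d e d e y d x $  expand R → d R x
  2  $ x R d    d e d e y d x $  match d
  3  $ x R      e d e y d x $    expand R → e Q d
  4  $ x d Q e  e d e y d x $    match e
  5  $ x d Q    d e y d x $      expand Q → d U y
Stack after step 5: $ x d y U d (top = d).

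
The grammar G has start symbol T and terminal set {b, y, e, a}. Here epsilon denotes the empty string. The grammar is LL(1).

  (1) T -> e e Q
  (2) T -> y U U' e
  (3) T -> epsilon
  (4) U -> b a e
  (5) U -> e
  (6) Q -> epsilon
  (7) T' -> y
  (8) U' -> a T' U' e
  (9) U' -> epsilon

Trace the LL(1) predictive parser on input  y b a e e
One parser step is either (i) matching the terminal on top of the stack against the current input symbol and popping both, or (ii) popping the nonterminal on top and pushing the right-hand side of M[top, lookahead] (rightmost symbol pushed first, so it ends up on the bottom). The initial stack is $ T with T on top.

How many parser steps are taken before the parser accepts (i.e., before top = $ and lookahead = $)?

step 1: stack=$ T  input=y b a e e $  — expand T -> y U U' e
step 2: stack=$ e U' U y  input=y b a e e $  — match y
step 3: stack=$ e U' U  input=b a e e $  — expand U -> b a e
step 4: stack=$ e U' e a b  input=b a e e $  — match b
step 5: stack=$ e U' e a  input=a e e $  — match a
step 6: stack=$ e U' e  input=e e $  — match e
step 7: stack=$ e U'  input=e $  — expand U' -> epsilon
step 8: stack=$ e  input=e $  — match e
Accept reached after 8 steps.

8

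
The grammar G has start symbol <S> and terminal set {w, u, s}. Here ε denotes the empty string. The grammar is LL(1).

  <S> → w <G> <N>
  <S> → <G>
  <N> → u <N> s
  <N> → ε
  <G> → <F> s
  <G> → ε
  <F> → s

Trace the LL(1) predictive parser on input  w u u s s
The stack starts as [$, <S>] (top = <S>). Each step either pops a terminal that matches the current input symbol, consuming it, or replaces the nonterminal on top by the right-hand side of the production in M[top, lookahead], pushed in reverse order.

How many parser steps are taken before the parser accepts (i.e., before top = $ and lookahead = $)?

      Stack        Input        Action
   1  $ <S>        w u u s s $  expand <S> → w <G> <N>
   2  $ <N> <G> w  w u u s s $  match w
   3  $ <N> <G>    u u s s $    expand <G> → ε
   4  $ <N>        u u s s $    expand <N> → u <N> s
   5  $ s <N> u    u u s s $    match u
   6  $ s <N>      u s s $      expand <N> → u <N> s
   7  $ s s <N> u  u s s $      match u
   8  $ s s <N>    s s $        expand <N> → ε
   9  $ s s        s s $        match s
  10  $ s          s $          match s
Accept reached after 10 steps.

10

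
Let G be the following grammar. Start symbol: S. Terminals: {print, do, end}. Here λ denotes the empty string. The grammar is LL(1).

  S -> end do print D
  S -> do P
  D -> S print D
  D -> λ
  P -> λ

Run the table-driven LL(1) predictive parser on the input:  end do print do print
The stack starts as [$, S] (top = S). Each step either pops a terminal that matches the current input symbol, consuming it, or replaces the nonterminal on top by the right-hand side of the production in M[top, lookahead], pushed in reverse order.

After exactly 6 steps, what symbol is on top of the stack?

do

step 1: stack=$ S  input=end do print do print $  — expand S -> end do print D
step 2: stack=$ D print do end  input=end do print do print $  — match end
step 3: stack=$ D print do  input=do print do print $  — match do
step 4: stack=$ D print  input=print do print $  — match print
step 5: stack=$ D  input=do print $  — expand D -> S print D
step 6: stack=$ D print S  input=do print $  — expand S -> do P
Stack after step 6: $ D print P do (top = do).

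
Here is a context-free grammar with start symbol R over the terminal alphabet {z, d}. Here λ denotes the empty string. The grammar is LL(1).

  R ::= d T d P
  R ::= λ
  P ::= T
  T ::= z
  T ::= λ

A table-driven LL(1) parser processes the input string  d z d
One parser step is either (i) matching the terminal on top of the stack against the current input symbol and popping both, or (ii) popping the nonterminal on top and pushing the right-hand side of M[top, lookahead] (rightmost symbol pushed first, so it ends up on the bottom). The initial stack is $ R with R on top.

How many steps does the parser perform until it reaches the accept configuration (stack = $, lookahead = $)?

     Stack      Input    Action
  1  $ R        d z d $  expand R ::= d T d P
  2  $ P d T d  d z d $  match d
  3  $ P d T    z d $    expand T ::= z
  4  $ P d z    z d $    match z
  5  $ P d      d $      match d
  6  $ P        $        expand P ::= T
  7  $ T        $        expand T ::= λ
Accept reached after 7 steps.

7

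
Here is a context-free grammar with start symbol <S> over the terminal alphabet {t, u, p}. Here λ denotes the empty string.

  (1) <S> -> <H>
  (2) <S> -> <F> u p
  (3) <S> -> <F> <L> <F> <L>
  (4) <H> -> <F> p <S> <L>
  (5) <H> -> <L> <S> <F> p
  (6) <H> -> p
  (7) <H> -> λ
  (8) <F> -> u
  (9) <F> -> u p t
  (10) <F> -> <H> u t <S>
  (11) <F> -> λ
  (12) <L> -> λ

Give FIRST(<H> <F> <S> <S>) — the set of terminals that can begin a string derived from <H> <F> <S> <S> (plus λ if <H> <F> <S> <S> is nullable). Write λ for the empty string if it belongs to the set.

FIRST(<L>) = {λ}
FIRST(<S>) = {λ, p, u}  (via <H>, <F> u p, <F> <L> <F> <L>)
FIRST(<H>) = {λ, p, u}  (via <F> p <S> <L>, <L> <S> <F> p)
FIRST(<F>) = {λ, p, u}  (via <H> u t <S>)
FIRST(<H> <F> <S> <S>): take FIRST of each symbol in turn, carrying on past any symbol whose FIRST contains λ; result {λ, p, u}.

{λ, p, u}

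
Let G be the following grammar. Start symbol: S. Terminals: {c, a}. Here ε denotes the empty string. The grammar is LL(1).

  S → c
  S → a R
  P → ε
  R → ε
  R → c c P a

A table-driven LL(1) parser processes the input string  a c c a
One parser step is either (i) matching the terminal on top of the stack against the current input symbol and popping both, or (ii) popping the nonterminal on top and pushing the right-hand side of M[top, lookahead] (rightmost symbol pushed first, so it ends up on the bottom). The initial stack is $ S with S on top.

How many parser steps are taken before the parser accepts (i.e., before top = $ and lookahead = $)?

step 1: stack=$ S  input=a c c a $  — expand S → a R
step 2: stack=$ R a  input=a c c a $  — match a
step 3: stack=$ R  input=c c a $  — expand R → c c P a
step 4: stack=$ a P c c  input=c c a $  — match c
step 5: stack=$ a P c  input=c a $  — match c
step 6: stack=$ a P  input=a $  — expand P → ε
step 7: stack=$ a  input=a $  — match a
Accept reached after 7 steps.

7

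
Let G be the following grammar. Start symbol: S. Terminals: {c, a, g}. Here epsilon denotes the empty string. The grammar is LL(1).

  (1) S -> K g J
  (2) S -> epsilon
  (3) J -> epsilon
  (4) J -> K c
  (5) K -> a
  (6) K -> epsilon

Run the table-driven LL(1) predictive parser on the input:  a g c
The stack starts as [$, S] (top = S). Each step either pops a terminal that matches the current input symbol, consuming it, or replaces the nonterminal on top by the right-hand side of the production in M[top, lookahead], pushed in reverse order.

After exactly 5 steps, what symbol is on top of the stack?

step 1: stack=$ S  input=a g c $  — expand S -> K g J
step 2: stack=$ J g K  input=a g c $  — expand K -> a
step 3: stack=$ J g a  input=a g c $  — match a
step 4: stack=$ J g  input=g c $  — match g
step 5: stack=$ J  input=c $  — expand J -> K c
Stack after step 5: $ c K (top = K).

K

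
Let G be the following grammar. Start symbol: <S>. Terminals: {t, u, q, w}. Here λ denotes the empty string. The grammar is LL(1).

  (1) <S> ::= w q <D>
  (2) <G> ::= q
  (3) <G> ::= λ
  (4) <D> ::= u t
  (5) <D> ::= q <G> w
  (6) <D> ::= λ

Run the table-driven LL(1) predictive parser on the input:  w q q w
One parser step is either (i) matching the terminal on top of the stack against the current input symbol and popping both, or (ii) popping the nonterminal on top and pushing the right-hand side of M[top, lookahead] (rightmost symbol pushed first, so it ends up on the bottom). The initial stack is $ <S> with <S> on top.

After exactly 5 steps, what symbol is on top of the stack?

<G>

step 1: stack=$ <S>  input=w q q w $  — expand <S> ::= w q <D>
step 2: stack=$ <D> q w  input=w q q w $  — match w
step 3: stack=$ <D> q  input=q q w $  — match q
step 4: stack=$ <D>  input=q w $  — expand <D> ::= q <G> w
step 5: stack=$ w <G> q  input=q w $  — match q
Stack after step 5: $ w <G> (top = <G>).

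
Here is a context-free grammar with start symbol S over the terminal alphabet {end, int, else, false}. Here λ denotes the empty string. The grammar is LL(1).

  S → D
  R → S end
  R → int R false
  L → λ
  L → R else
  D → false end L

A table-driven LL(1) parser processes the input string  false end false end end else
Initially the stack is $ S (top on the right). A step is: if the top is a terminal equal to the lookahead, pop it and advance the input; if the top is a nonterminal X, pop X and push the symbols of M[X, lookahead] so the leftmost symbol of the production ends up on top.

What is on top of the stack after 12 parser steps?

else

step 1: stack=$ S  input=false end false end end else $  — expand S → D
step 2: stack=$ D  input=false end false end end else $  — expand D → false end L
step 3: stack=$ L end false  input=false end false end end else $  — match false
step 4: stack=$ L end  input=end false end end else $  — match end
step 5: stack=$ L  input=false end end else $  — expand L → R else
step 6: stack=$ else R  input=false end end else $  — expand R → S end
step 7: stack=$ else end S  input=false end end else $  — expand S → D
step 8: stack=$ else end D  input=false end end else $  — expand D → false end L
step 9: stack=$ else end L end false  input=false end end else $  — match false
step 10: stack=$ else end L end  input=end end else $  — match end
step 11: stack=$ else end L  input=end else $  — expand L → λ
step 12: stack=$ else end  input=end else $  — match end
Stack after step 12: $ else (top = else).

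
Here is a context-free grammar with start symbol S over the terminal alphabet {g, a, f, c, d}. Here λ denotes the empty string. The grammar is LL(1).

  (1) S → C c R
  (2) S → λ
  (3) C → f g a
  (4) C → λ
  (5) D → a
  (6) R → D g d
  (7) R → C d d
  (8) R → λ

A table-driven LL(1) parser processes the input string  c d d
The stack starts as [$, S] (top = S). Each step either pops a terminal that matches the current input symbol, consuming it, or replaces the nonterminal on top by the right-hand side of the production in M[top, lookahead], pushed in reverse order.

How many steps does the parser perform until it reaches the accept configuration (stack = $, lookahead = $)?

step 1: stack=$ S  input=c d d $  — expand S → C c R
step 2: stack=$ R c C  input=c d d $  — expand C → λ
step 3: stack=$ R c  input=c d d $  — match c
step 4: stack=$ R  input=d d $  — expand R → C d d
step 5: stack=$ d d C  input=d d $  — expand C → λ
step 6: stack=$ d d  input=d d $  — match d
step 7: stack=$ d  input=d $  — match d
Accept reached after 7 steps.

7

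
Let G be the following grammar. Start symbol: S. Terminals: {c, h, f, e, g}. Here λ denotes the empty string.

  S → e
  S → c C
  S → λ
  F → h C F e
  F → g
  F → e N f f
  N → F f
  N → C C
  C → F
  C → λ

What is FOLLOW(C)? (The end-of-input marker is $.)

{$, e, f, g, h}

FIRST(S) = {λ, c, e}
FIRST(F) = {e, g, h}
FIRST(C) = {λ, e, g, h}  (via F)
FIRST(N) = {λ, e, g, h}  (via F f, C C)
FOLLOW(S) includes $ since S is the start symbol.
FOLLOW(S): S appears on no right-hand side. Thus FOLLOW(S) = {$}.
FOLLOW(N): in F→e N f f, N is followed by f f with FIRST {f}. Thus FOLLOW(N) = {f}.
FOLLOW(C): in S→c C, the suffix after C is empty, so FOLLOW(C) ⊇ FOLLOW(S) = {$}; in F→h C F e, C is followed by F e with FIRST {e, g, h}; in N→C C (occurrence 1), C is followed by C with FIRST {λ, e, g, h}; in N→C C (occurrence 1), the suffix after C is nullable, so FOLLOW(C) ⊇ FOLLOW(N) = {f}; in N→C C (occurrence 2), the suffix after C is empty, so FOLLOW(C) ⊇ FOLLOW(N) = {f}. Thus FOLLOW(C) = {$, e, f, g, h}.
FOLLOW(F): in F→h C F e, F is followed by e with FIRST {e}; in N→F f, F is followed by f with FIRST {f}; in C→F, the suffix after F is empty, so FOLLOW(F) ⊇ FOLLOW(C) = {$, e, f, g, h}. Thus FOLLOW(F) = {$, e, f, g, h}.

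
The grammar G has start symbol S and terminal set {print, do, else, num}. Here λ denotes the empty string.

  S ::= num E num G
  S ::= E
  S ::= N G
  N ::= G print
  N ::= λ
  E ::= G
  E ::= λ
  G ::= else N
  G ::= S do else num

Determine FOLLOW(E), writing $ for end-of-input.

FIRST(S): from S::=num E num G we get {num}; from S::=E we get {λ, do, else, num}; from S::=N G we get {do, else, num}. So FIRST(S) = {λ, do, else, num}.
FIRST(G): from G::=else N we get {else}; from G::=S do else num we get {do, else, num}. So FIRST(G) = {do, else, num}.
FIRST(N): from N::=G print we get {do, else, num}; from N::=λ we get {λ}. So FIRST(N) = {λ, do, else, num}.
FIRST(E): from E::=G we get {do, else, num}; from E::=λ we get {λ}. So FIRST(E) = {λ, do, else, num}.
FOLLOW(S) includes $ since S is the start symbol.
FOLLOW(S): in G::=S do else num, S is followed by do else num with FIRST {do}. Thus FOLLOW(S) = {$, do}.
FOLLOW(E): in S::=num E num G, E is followed by num G with FIRST {num}; in S::=E, the suffix after E is empty, so FOLLOW(E) ⊇ FOLLOW(S) = {$, do}. Thus FOLLOW(E) = {$, do, num}.
FOLLOW(G): in S::=num E num G, the suffix after G is empty, so FOLLOW(G) ⊇ FOLLOW(S) = {$, do}; in S::=N G, the suffix after G is empty, so FOLLOW(G) ⊇ FOLLOW(S) = {$, do}; in N::=G print, G is followed by print with FIRST {print}; in E::=G, the suffix after G is empty, so FOLLOW(G) ⊇ FOLLOW(E) = {$, do, num}. Thus FOLLOW(G) = {$, do, num, print}.
FOLLOW(N): in S::=N G, N is followed by G with FIRST {do, else, num}; in G::=else N, the suffix after N is empty, so FOLLOW(N) ⊇ FOLLOW(G) = {$, do, num, print}. Thus FOLLOW(N) = {$, do, else, num, print}.

{$, do, num}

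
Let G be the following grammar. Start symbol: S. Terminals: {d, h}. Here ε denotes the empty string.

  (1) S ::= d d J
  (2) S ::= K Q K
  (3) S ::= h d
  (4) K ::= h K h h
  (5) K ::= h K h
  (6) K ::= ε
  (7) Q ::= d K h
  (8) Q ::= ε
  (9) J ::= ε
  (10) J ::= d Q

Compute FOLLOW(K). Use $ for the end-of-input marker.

{$, d, h}

FIRST(K): from K::=h K h h we get {h}; from K::=h K h we get {h}; from K::=ε we get {ε}. So FIRST(K) = {ε, h}.
FIRST(Q): from Q::=d K h we get {d}; from Q::=ε we get {ε}. So FIRST(Q) = {ε, d}.
FIRST(J): from J::=ε we get {ε}; from J::=d Q we get {d}. So FIRST(J) = {ε, d}.
FIRST(S): from S::=d d J we get {d}; from S::=K Q K we get {ε, d, h}; from S::=h d we get {h}. So FIRST(S) = {ε, d, h}.
FOLLOW(S) includes $ since S is the start symbol.
FOLLOW(S): S appears on no right-hand side. Thus FOLLOW(S) = {$}.
FOLLOW(K): in S::=K Q K (occurrence 1), K is followed by Q K with FIRST {ε, d, h}; in S::=K Q K (occurrence 1), the suffix after K is nullable, so FOLLOW(K) ⊇ FOLLOW(S) = {$}; in S::=K Q K (occurrence 2), the suffix after K is empty, so FOLLOW(K) ⊇ FOLLOW(S) = {$}; in K::=h K h h, K is followed by h h with FIRST {h}; in K::=h K h, K is followed by h with FIRST {h}; in Q::=d K h, K is followed by h with FIRST {h}. Thus FOLLOW(K) = {$, d, h}.
FOLLOW(J): in S::=d d J, the suffix after J is empty, so FOLLOW(J) ⊇ FOLLOW(S) = {$}. Thus FOLLOW(J) = {$}.
FOLLOW(Q): in S::=K Q K, Q is followed by K with FIRST {ε, h}; in S::=K Q K, the suffix after Q is nullable, so FOLLOW(Q) ⊇ FOLLOW(S) = {$}; in J::=d Q, the suffix after Q is empty, so FOLLOW(Q) ⊇ FOLLOW(J) = {$}. Thus FOLLOW(Q) = {$, h}.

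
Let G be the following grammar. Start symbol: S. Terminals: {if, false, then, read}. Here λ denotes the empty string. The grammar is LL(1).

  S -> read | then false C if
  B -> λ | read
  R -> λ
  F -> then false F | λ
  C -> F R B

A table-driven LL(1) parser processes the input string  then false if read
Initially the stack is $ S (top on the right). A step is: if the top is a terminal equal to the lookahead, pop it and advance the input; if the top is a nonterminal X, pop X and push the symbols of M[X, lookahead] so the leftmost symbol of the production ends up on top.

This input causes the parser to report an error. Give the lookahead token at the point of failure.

step 1: stack=$ S  input=then false if read $  — expand S -> then false C if
step 2: stack=$ if C false then  input=then false if read $  — match then
step 3: stack=$ if C false  input=false if read $  — match false
step 4: stack=$ if C  input=if read $  — expand C -> F R B
step 5: stack=$ if B R F  input=if read $  — expand F -> λ
step 6: stack=$ if B R  input=if read $  — expand R -> λ
step 7: stack=$ if B  input=if read $  — expand B -> λ
step 8: stack=$ if  input=if read $  — match if
step 9: stack=$  input=read $  — error: stack empty but input remains

read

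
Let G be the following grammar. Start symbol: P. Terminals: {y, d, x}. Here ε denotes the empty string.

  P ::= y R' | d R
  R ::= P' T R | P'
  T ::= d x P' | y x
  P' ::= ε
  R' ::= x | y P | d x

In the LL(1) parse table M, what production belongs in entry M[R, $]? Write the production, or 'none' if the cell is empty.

FIRST(P) = {d, y}
FIRST(T) = {d, y}
FIRST(P') = {ε}
FIRST(R') = {d, x, y}
FIRST(R) = {ε, d, y}  (via P' T R, P')
FOLLOW(P) includes $ since P is the start symbol.
FOLLOW(P): in R'::=y P, the suffix after P is empty, so FOLLOW(P) ⊇ FOLLOW(R') = {$}. Thus FOLLOW(P) = {$}.
FOLLOW(R): in P::=d R, the suffix after R is empty, so FOLLOW(R) ⊇ FOLLOW(P) = {$}; in R::=P' T R, the suffix after R is empty (adds nothing new). Thus FOLLOW(R) = {$}.
For R ::= P' T R: FIRST(P' T R) = {d, y}, so it goes in M[R, t] for t ∈ {d, y}.
For R ::= P': FIRST(P') = {ε}, so it goes in M[R, t] for t ∈ {}; since ε ∈ FIRST, also for every t ∈ FOLLOW(R) = {$}.

R ::= P'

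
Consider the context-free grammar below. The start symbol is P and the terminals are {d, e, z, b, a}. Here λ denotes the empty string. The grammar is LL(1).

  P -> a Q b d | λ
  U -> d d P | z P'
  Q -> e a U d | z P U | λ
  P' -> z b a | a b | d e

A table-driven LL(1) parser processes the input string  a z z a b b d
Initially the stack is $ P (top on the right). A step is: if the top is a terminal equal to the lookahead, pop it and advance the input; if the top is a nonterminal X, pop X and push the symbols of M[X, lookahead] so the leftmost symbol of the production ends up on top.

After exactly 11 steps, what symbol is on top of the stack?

d

      Stack        Input            Action
   1  $ P          a z z a b b d $  expand P -> a Q b d
   2  $ d b Q a    a z z a b b d $  match a
   3  $ d b Q      z z a b b d $    expand Q -> z P U
   4  $ d b U P z  z z a b b d $    match z
   5  $ d b U P    z a b b d $      expand P -> λ
   6  $ d b U      z a b b d $      expand U -> z P'
   7  $ d b P' z   z a b b d $      match z
   8  $ d b P'     a b b d $        expand P' -> a b
   9  $ d b b a    a b b d $        match a
  10  $ d b b      b b d $          match b
  11  $ d b        b d $            match b
Stack after step 11: $ d (top = d).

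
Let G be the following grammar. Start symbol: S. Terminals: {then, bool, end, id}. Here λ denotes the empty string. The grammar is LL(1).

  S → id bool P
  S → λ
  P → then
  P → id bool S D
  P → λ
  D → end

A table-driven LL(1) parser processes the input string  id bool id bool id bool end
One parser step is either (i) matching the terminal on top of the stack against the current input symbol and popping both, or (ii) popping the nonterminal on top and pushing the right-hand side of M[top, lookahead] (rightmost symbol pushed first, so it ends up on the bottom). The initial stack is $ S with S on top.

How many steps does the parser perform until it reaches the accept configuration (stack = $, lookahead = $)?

12

      Stack          Input                          Action
   1  $ S            id bool id bool id bool end $  expand S → id bool P
   2  $ P bool id    id bool id bool id bool end $  match id
   3  $ P bool       bool id bool id bool end $     match bool
   4  $ P            id bool id bool end $          expand P → id bool S D
   5  $ D S bool id  id bool id bool end $          match id
   6  $ D S bool     bool id bool end $             match bool
   7  $ D S          id bool end $                  expand S → id bool P
   8  $ D P bool id  id bool end $                  match id
   9  $ D P bool     bool end $                     match bool
  10  $ D P          end $                          expand P → λ
  11  $ D            end $                          expand D → end
  12  $ end          end $                          match end
Accept reached after 12 steps.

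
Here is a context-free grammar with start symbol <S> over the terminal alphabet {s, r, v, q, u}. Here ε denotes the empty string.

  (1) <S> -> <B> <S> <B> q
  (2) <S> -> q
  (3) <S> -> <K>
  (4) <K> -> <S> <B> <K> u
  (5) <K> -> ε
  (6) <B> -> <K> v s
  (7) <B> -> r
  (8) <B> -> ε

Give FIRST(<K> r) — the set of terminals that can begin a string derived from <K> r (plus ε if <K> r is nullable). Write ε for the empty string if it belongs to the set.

{q, r, u, v}

FIRST(<S>) = {ε, q, r, u, v}  (via <B> <S> <B> q, <K>)
FIRST(<K>) = {ε, q, r, u, v}  (via <S> <B> <K> u)
FIRST(<B>) = {ε, q, r, u, v}  (via <K> v s)
FIRST(<K> r): take FIRST of each symbol in turn, carrying on past any symbol whose FIRST contains ε; result {q, r, u, v}.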